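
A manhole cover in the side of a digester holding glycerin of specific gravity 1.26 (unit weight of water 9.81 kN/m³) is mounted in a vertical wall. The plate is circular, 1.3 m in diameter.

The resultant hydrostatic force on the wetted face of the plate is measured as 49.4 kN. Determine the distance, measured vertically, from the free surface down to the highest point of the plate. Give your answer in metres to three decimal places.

γ = 1.26 × 9.81 = 12.3606 kN/m³.
A = π(0.65)² = 1.32732 m².
From F = γ·h_c·A, the centroid depth is h_c = 49.4/(12.3606 × 1.32732) = 3.01101 m.
The centroid is at the centre, 0.65 m below the top of the plate, so the highest point sits at h_top = 3.01101 − 0.65 = 2.36101 m below the surface.

d_top ≈ 2.361 m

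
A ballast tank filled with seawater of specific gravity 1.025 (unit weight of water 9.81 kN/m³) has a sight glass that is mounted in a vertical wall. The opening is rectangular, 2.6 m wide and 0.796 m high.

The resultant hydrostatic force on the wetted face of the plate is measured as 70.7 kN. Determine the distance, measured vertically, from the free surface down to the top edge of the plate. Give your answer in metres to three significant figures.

γ = 1.025 × 9.81 = 10.05525 kN/m³.
A = 2.6 × 0.796 = 2.0696 m².
From F = γ·h_c·A, the centroid depth is h_c = 70.7/(10.05525 × 2.0696) = 3.39735 m.
The centroid lies 0.796/2 = 0.398 m below the top edge, so the top edge sits at h_top = 3.39735 − 0.398 = 2.99935 m below the surface.

d_top ≈ 3.00 m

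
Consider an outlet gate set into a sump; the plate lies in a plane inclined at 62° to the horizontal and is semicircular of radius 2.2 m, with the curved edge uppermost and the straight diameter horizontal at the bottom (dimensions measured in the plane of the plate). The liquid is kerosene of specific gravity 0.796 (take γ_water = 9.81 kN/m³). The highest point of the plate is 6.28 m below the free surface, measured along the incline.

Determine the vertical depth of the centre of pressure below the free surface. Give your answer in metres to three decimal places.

h_p = 6.703 m

γ = 0.796 × 9.81 = 7.80876 kN/m³.
Let θ = 62° be the plate's angle to the horizontal; measure y along the incline from where the plane meets the free surface. Vertical depth h = y·sinθ with sinθ = 0.882948.
The centroid lies 4r/(3π) = 0.933709 m above the diameter, so r − 4r/(3π) = 2.2 − 0.933709 = 1.26629 m below the topmost point, so y_c = 6.28 + 1.26629 = 7.54629 m and h_c = 7.54629 × 0.882948 = 6.66298 m.
A = πr²/2 = π × 2.2²/2 = 7.60265 m².
Resultant F = γ·h_c·A = 7.80876 × 6.66298 × 7.60265 = 395.563 kN.
I_c = (π/8 − 8/(9π))·r⁴ = 0.109757 × 2.2⁴ = 2.57112 m⁴.
Centre of pressure: y_p = y_c + I_c/(y_c·A) = 7.54629 + 2.57112/(7.54629 × 7.60265) = 7.54629 + 0.044815 = 7.5911 m along the plane.
Vertically, h_p = y_p·sinθ = 7.5911 × 0.882948 = 6.70255 m.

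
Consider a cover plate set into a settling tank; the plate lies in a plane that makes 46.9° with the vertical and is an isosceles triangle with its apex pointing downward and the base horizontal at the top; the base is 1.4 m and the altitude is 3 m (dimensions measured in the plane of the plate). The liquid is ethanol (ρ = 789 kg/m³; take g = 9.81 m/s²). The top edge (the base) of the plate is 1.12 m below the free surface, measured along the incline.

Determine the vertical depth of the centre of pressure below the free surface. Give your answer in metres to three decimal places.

h_p = 1.610 m

γ = ρg = 789 × 9.81 / 1000 = 7.74009 kN/m³.
The plate makes 46.9° with the vertical, i.e. θ = 90° − 46.9° = 43.1° to the horizontal. Measuring y along the incline from the free-surface line, vertical depth h = y·sinθ with sinθ = 0.683274.
With the apex down, the centroid sits h/3 = 3/3 = 1 m below the base (the top edge), so y_c = 1.12 + 1 = 2.12 m and h_c = 2.12 × 0.683274 = 1.44854 m.
A = ½ × 1.4 × 3 = 2.1 m².
Resultant F = γ·h_c·A = 7.74009 × 1.44854 × 2.1 = 23.5448 kN.
I_c = b·h³/36 = 1.4 × 3³/36 = 1.05 m⁴.
Centre of pressure: y_p = y_c + I_c/(y_c·A) = 2.12 + 1.05/(2.12 × 2.1) = 2.12 + 0.235849 = 2.35585 m along the plane.
Vertically, h_p = y_p·sinθ = 2.35585 × 0.683274 = 1.60969 m.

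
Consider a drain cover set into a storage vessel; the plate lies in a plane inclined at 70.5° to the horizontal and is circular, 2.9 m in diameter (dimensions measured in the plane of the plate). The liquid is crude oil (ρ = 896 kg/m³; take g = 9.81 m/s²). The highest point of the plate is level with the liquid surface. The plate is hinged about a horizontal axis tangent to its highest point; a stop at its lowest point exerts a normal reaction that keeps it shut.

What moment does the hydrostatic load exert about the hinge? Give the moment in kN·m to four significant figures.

M ≈ 143.8 kN·m

γ = ρg = 896 × 9.81 / 1000 = 8.78976 kN/m³.
Let θ = 70.5° be the plate's angle to the horizontal; measure y along the incline from where the plane meets the free surface. Vertical depth h = y·sinθ with sinθ = 0.942641.
The centroid is at the centre, 1.45 m below the top of the plate, so y_c = 1.45 m and h_c = 1.45 × 0.942641 = 1.36683 m.
A = π(1.45)² = 6.6052 m².
Resultant F = γ·h_c·A = 8.78976 × 1.36683 × 6.6052 = 79.3556 kN.
I_c = πr⁴/4 = π × 1.45⁴/4 = 3.47186 m⁴.
Centre of pressure: y_p = y_c + I_c/(y_c·A) = 1.45 + 3.47186/(1.45 × 6.6052) = 1.45 + 0.3625 = 1.8125 m along the plane.
The resultant acts 1.45 + 0.3625 = 1.8125 m (along the plate) below the hinge at the top edge, so the moment about the hinge is M = F × 1.8125 = 79.3556 × 1.8125 = 143.832 kN·m.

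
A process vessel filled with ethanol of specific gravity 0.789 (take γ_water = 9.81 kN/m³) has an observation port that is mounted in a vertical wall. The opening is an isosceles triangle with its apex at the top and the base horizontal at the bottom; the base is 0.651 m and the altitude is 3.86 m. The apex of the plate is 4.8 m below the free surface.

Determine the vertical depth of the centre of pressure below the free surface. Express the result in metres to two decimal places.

γ = 0.789 × 9.81 = 7.74009 kN/m³.
With the apex up, the centroid sits 2h/3 = 2 × 3.86/3 = 2.57333 m below the apex, so the centroid depth is h_c = 4.8 + 2.57333 = 7.37333 m.
A = ½ × 0.651 × 3.86 = 1.25643 m².
Resultant F = γ·h_c·A = 7.74009 × 7.37333 × 1.25643 = 71.7048 kN.
I_c = b·h³/36 = 0.651 × 3.86³/36 = 1.04002 m⁴.
Centre of pressure: y_p = y_c + I_c/(y_c·A) = 7.37333 + 1.04002/(7.37333 × 1.25643) = 7.37333 + 0.112264 = 7.48559 m along the plane.

h_p = 7.49 m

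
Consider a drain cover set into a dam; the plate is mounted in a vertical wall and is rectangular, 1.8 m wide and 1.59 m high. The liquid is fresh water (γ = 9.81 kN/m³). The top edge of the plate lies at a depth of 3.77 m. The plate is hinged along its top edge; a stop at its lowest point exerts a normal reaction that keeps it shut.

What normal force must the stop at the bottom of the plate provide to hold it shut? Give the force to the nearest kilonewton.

γ = 9.81 kN/m³.
The centroid lies 1.59/2 = 0.795 m below the top edge, so the centroid depth is h_c = 3.77 + 0.795 = 4.565 m.
A = 1.8 × 1.59 = 2.862 m².
Resultant F = γ·h_c·A = 9.81 × 4.565 × 2.862 = 128.168 kN.
I_c = b·h³/12 = 1.8 × 1.59³/12 = 0.602952 m⁴.
Centre of pressure: y_p = y_c + I_c/(y_c·A) = 4.565 + 0.602952/(4.565 × 2.862) = 4.565 + 0.0461501 = 4.61115 m along the plane.
The resultant acts 0.795 + 0.0461501 = 0.84115 m (along the plate) below the hinge at the top edge, so the moment about the hinge is M = F × 0.84115 = 128.168 × 0.84115 = 107.809 kN·m.
A normal force at the bottom, 1.59 m from the hinge, must supply this moment: P = 107.809/1.59 = 67.8044 kN.

P ≈ 68 kN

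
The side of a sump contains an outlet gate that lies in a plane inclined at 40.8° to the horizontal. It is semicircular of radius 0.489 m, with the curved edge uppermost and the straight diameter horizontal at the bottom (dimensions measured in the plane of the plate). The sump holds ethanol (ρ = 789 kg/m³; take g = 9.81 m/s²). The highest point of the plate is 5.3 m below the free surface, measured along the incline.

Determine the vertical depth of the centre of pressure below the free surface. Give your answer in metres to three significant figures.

γ = ρg = 789 × 9.81 / 1000 = 7.74009 kN/m³.
Let θ = 40.8° be the plate's angle to the horizontal; measure y along the incline from where the plane meets the free surface. Vertical depth h = y·sinθ with sinθ = 0.653421.
The centroid lies 4r/(3π) = 0.207538 m above the diameter, so r − 4r/(3π) = 0.489 − 0.207538 = 0.281462 m below the topmost point, so y_c = 5.3 + 0.281462 = 5.58146 m and h_c = 5.58146 × 0.653421 = 3.64704 m.
A = πr²/2 = π × 0.489²/2 = 0.37561 m².
Resultant F = γ·h_c·A = 7.74009 × 3.64704 × 0.37561 = 10.6029 kN.
I_c = (π/8 − 8/(9π))·r⁴ = 0.109757 × 0.489⁴ = 0.00627578 m⁴.
Centre of pressure: y_p = y_c + I_c/(y_c·A) = 5.58146 + 0.00627578/(5.58146 × 0.37561) = 5.58146 + 0.00299352 = 5.58445 m along the plane.
Vertically, h_p = y_p·sinθ = 5.58445 × 0.653421 = 3.649 m.

h_p = 3.65 m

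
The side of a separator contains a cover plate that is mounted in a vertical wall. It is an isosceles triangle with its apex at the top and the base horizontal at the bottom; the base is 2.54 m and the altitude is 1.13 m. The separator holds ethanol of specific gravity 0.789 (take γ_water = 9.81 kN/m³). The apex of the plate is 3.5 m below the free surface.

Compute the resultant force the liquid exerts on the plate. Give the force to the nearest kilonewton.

F ≈ 47 kN

γ = 0.789 × 9.81 = 7.74009 kN/m³.
With the apex up, the centroid sits 2h/3 = 2 × 1.13/3 = 0.753333 m below the apex, so the centroid depth is h_c = 3.5 + 0.753333 = 4.25333 m.
A = ½ × 2.54 × 1.13 = 1.4351 m².
Resultant F = γ·h_c·A = 7.74009 × 4.25333 × 1.4351 = 47.2452 kN.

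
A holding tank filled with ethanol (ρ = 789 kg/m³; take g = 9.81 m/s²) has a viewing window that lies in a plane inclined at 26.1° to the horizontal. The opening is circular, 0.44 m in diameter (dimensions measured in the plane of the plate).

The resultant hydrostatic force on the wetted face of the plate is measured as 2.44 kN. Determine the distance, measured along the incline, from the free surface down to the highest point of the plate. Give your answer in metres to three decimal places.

γ = ρg = 789 × 9.81 / 1000 = 7.74009 kN/m³.
A = π(0.22)² = 0.152053 m².
From F = γ·h_c·A, the centroid depth is h_c = 2.44/(7.74009 × 0.152053) = 2.07324 m.
Let θ = 26.1° be the plate's angle to the horizontal; measure y along the incline from where the plane meets the free surface. Vertical depth h = y·sinθ with sinθ = 0.439939.
Along the incline, y_c = h_c/sinθ = 2.07324/0.439939 = 4.71256 m.
The centroid is at the centre, 0.22 m below the top of the plate, so the highest point sits at y_top = 4.71256 − 0.22 = 4.49256 m along the incline.

y_top ≈ 4.493 m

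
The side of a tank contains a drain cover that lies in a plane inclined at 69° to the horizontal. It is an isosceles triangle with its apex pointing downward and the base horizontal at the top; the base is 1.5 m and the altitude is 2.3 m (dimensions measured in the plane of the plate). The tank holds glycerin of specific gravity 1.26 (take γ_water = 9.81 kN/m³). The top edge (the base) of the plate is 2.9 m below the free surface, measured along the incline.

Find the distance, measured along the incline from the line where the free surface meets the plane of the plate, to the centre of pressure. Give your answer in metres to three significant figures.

γ = 1.26 × 9.81 = 12.3606 kN/m³.
Let θ = 69° be the plate's angle to the horizontal; measure y along the incline from where the plane meets the free surface. Vertical depth h = y·sinθ with sinθ = 0.933580.
With the apex down, the centroid sits h/3 = 2.3/3 = 0.766667 m below the base (the top edge), so y_c = 2.9 + 0.766667 = 3.66667 m and h_c = 3.66667 × 0.933580 = 3.42313 m.
A = ½ × 1.5 × 2.3 = 1.725 m².
Resultant F = γ·h_c·A = 12.3606 × 3.42313 × 1.725 = 72.9881 kN.
I_c = b·h³/36 = 1.5 × 2.3³/36 = 0.506958 m⁴.
Centre of pressure: y_p = y_c + I_c/(y_c·A) = 3.66667 + 0.506958/(3.66667 × 1.725) = 3.66667 + 0.0801514 = 3.74682 m along the plane.

y_p = 3.75 m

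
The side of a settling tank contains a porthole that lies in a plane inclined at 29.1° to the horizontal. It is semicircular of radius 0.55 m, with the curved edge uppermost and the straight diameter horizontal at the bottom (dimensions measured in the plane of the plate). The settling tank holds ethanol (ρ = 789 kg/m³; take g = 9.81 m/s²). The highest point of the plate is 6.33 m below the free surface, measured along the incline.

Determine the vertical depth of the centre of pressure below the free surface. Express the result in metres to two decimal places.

h_p = 3.23 m

γ = ρg = 789 × 9.81 / 1000 = 7.74009 kN/m³.
Let θ = 29.1° be the plate's angle to the horizontal; measure y along the incline from where the plane meets the free surface. Vertical depth h = y·sinθ with sinθ = 0.486335.
The centroid lies 4r/(3π) = 0.233427 m above the diameter, so r − 4r/(3π) = 0.55 − 0.233427 = 0.316573 m below the topmost point, so y_c = 6.33 + 0.316573 = 6.64657 m and h_c = 6.64657 × 0.486335 = 3.23246 m.
A = πr²/2 = π × 0.55²/2 = 0.475166 m².
Resultant F = γ·h_c·A = 7.74009 × 3.23246 × 0.475166 = 11.8884 kN.
I_c = (π/8 − 8/(9π))·r⁴ = 0.109757 × 0.55⁴ = 0.0100435 m⁴.
Centre of pressure: y_p = y_c + I_c/(y_c·A) = 6.64657 + 0.0100435/(6.64657 × 0.475166) = 6.64657 + 0.00318011 = 6.64975 m along the plane.
Vertically, h_p = y_p·sinθ = 6.64975 × 0.486335 = 3.23401 m.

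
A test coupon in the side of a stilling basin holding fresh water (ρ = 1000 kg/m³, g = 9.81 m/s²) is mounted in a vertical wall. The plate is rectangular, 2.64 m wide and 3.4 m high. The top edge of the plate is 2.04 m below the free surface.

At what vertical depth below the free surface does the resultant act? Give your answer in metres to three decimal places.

h_p = 3.998 m

γ = ρg = 1000 × 9.81 = 9810 N/m³ = 9.81 kN/m³.
The centroid lies 3.4/2 = 1.7 m below the top edge, so the centroid depth is h_c = 2.04 + 1.7 = 3.74 m.
A = 2.64 × 3.4 = 8.976 m².
Resultant F = γ·h_c·A = 9.81 × 3.74 × 8.976 = 329.324 kN.
I_c = b·h³/12 = 2.64 × 3.4³/12 = 8.64688 m⁴.
Centre of pressure: y_p = y_c + I_c/(y_c·A) = 3.74 + 8.64688/(3.74 × 8.976) = 3.74 + 0.257576 = 3.99758 m along the plane.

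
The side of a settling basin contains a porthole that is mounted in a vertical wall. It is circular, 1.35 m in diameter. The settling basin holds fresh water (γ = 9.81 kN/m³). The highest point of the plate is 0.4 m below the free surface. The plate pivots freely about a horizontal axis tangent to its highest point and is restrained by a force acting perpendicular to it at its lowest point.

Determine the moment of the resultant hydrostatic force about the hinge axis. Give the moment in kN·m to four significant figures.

M ≈ 11.79 kN·m

γ = 9.81 kN/m³.
The centroid is at the centre, 0.675 m below the top of the plate, so the centroid depth is h_c = 0.4 + 0.675 = 1.075 m.
A = π(0.675)² = 1.43139 m².
Resultant F = γ·h_c·A = 9.81 × 1.075 × 1.43139 = 15.0951 kN.
I_c = πr⁴/4 = π × 0.675⁴/4 = 0.163044 m⁴.
Centre of pressure: y_p = y_c + I_c/(y_c·A) = 1.075 + 0.163044/(1.075 × 1.43139) = 1.075 + 0.105959 = 1.18096 m along the plane.
The resultant acts 0.675 + 0.105959 = 0.780959 m (along the plate) below the hinge at the top edge, so the moment about the hinge is M = F × 0.780959 = 15.0951 × 0.780959 = 11.7887 kN·m.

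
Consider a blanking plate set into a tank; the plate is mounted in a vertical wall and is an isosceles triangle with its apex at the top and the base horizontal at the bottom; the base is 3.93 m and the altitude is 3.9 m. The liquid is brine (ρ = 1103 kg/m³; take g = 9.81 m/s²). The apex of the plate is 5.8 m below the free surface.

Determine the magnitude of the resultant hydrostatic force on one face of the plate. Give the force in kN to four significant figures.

F ≈ 696.5 kN

γ = ρg = 1103 × 9.81 / 1000 = 10.82043 kN/m³.
With the apex up, the centroid sits 2h/3 = 2 × 3.9/3 = 2.6 m below the apex, so the centroid depth is h_c = 5.8 + 2.6 = 8.4 m.
A = ½ × 3.93 × 3.9 = 7.6635 m².
Resultant F = γ·h_c·A = 10.82043 × 8.4 × 7.6635 = 696.548 kN.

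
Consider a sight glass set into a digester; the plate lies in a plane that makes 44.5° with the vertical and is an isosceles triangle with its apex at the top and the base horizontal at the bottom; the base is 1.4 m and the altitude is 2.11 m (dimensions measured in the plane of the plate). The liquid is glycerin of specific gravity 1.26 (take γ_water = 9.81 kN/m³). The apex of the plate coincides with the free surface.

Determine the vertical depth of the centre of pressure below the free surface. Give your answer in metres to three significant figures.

h_p = 1.13 m

γ = 1.26 × 9.81 = 12.3606 kN/m³.
The plate makes 44.5° with the vertical, i.e. θ = 90° − 44.5° = 45.5° to the horizontal. Measuring y along the incline from the free-surface line, vertical depth h = y·sinθ with sinθ = 0.713250.
With the apex up, the centroid sits 2h/3 = 2 × 2.11/3 = 1.40667 m below the apex, so y_c = 1.40667 m and h_c = 1.40667 × 0.713250 = 1.00331 m.
A = ½ × 1.4 × 2.11 = 1.477 m².
Resultant F = γ·h_c·A = 12.3606 × 1.00331 × 1.477 = 18.317 kN.
I_c = b·h³/36 = 1.4 × 2.11³/36 = 0.36532 m⁴.
Centre of pressure: y_p = y_c + I_c/(y_c·A) = 1.40667 + 0.36532/(1.40667 × 1.477) = 1.40667 + 0.175833 = 1.5825 m along the plane.
Vertically, h_p = y_p·sinθ = 1.5825 × 0.713250 = 1.12872 m.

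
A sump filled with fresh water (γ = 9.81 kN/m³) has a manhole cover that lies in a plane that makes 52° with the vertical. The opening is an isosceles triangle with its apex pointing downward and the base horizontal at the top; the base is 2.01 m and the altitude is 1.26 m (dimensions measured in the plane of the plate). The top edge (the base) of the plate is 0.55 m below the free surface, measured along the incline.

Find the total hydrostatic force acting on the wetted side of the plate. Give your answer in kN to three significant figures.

F ≈ 7.42 kN

γ = 9.81 kN/m³.
The plate makes 52° with the vertical, i.e. θ = 90° − 52° = 38° to the horizontal. Measuring y along the incline from the free-surface line, vertical depth h = y·sinθ with sinθ = 0.615661.
With the apex down, the centroid sits h/3 = 1.26/3 = 0.42 m below the base (the top edge), so y_c = 0.55 + 0.42 = 0.97 m and h_c = 0.97 × 0.615661 = 0.597191 m.
A = ½ × 2.01 × 1.26 = 1.2663 m².
Resultant F = γ·h_c·A = 9.81 × 0.597191 × 1.2663 = 7.41855 kN.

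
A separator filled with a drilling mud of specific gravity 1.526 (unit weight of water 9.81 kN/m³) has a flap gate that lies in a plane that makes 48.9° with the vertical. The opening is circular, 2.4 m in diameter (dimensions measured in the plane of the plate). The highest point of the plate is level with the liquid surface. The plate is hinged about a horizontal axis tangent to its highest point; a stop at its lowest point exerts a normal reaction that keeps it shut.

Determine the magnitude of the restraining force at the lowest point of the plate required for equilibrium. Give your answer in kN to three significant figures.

P ≈ 33.4 kN

γ = 1.526 × 9.81 = 14.97006 kN/m³.
The plate makes 48.9° with the vertical, i.e. θ = 90° − 48.9° = 41.1° to the horizontal. Measuring y along the incline from the free-surface line, vertical depth h = y·sinθ with sinθ = 0.657375.
The centroid is at the centre, 1.2 m below the top of the plate, so y_c = 1.2 m and h_c = 1.2 × 0.657375 = 0.78885 m.
A = π(1.2)² = 4.52389 m².
Resultant F = γ·h_c·A = 14.97006 × 0.78885 × 4.52389 = 53.4232 kN.
I_c = πr⁴/4 = π × 1.2⁴/4 = 1.6286 m⁴.
Centre of pressure: y_p = y_c + I_c/(y_c·A) = 1.2 + 1.6286/(1.2 × 4.52389) = 1.2 + 0.3 = 1.5 m along the plane.
The resultant acts 1.2 + 0.3 = 1.5 m (along the plate) below the hinge at the top edge, so the moment about the hinge is M = F × 1.5 = 53.4232 × 1.5 = 80.1348 kN·m.
A normal force at the bottom, 2.4 m from the hinge, must supply this moment: P = 80.1348/2.4 = 33.3895 kN.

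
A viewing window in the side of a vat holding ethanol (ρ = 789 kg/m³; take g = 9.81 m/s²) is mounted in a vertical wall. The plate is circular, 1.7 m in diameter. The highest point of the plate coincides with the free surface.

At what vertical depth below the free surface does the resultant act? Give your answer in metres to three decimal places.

γ = ρg = 789 × 9.81 / 1000 = 7.74009 kN/m³.
The centroid is at the centre, 0.85 m below the top of the plate, so the centroid depth is h_c = 0.85 m.
A = π(0.85)² = 2.2698 m².
Resultant F = γ·h_c·A = 7.74009 × 0.85 × 2.2698 = 14.9332 kN.
I_c = πr⁴/4 = π × 0.85⁴/4 = 0.409983 m⁴.
Centre of pressure: y_p = y_c + I_c/(y_c·A) = 0.85 + 0.409983/(0.85 × 2.2698) = 0.85 + 0.2125 = 1.0625 m along the plane.

h_p = 1.063 m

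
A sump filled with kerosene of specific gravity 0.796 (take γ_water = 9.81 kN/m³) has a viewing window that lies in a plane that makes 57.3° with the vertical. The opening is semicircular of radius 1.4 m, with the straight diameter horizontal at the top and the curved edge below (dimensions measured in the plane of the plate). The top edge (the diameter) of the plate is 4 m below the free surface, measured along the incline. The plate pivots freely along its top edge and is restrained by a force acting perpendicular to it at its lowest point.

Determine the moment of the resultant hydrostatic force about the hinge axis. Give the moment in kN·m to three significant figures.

γ = 0.796 × 9.81 = 7.80876 kN/m³.
The plate makes 57.3° with the vertical, i.e. θ = 90° − 57.3° = 32.7° to the horizontal. Measuring y along the incline from the free-surface line, vertical depth h = y·sinθ with sinθ = 0.540240.
The centroid of a semicircle lies 4r/(3π) = 0.594178 m from the diameter, here below the top edge, so y_c = 4 + 0.594178 = 4.59418 m and h_c = 4.59418 × 0.540240 = 2.48196 m.
A = πr²/2 = π × 1.4²/2 = 3.07876 m².
Resultant F = γ·h_c·A = 7.80876 × 2.48196 × 3.07876 = 59.6695 kN.
I_c = (π/8 − 8/(9π))·r⁴ = 0.109757 × 1.4⁴ = 0.421642 m⁴.
Centre of pressure: y_p = y_c + I_c/(y_c·A) = 4.59418 + 0.421642/(4.59418 × 3.07876) = 4.59418 + 0.0298099 = 4.62399 m along the plane.
The resultant acts 0.594178 + 0.0298099 = 0.623988 m (along the plate) below the hinge at the top edge, so the moment about the hinge is M = F × 0.623988 = 59.6695 × 0.623988 = 37.2331 kN·m.

M ≈ 37.2 kN·m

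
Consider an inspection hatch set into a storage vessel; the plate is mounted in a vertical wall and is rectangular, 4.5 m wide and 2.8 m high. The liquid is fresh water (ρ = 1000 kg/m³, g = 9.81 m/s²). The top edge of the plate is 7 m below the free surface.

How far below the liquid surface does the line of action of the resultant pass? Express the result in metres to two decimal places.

h_p = 8.48 m

γ = ρg = 1000 × 9.81 = 9810 N/m³ = 9.81 kN/m³.
The centroid lies 2.8/2 = 1.4 m below the top edge, so the centroid depth is h_c = 7 + 1.4 = 8.4 m.
A = 4.5 × 2.8 = 12.6 m².
Resultant F = γ·h_c·A = 9.81 × 8.4 × 12.6 = 1038.29 kN.
I_c = b·h³/12 = 4.5 × 2.8³/12 = 8.232 m⁴.
Centre of pressure: y_p = y_c + I_c/(y_c·A) = 8.4 + 8.232/(8.4 × 12.6) = 8.4 + 0.0777778 = 8.47778 m along the plane.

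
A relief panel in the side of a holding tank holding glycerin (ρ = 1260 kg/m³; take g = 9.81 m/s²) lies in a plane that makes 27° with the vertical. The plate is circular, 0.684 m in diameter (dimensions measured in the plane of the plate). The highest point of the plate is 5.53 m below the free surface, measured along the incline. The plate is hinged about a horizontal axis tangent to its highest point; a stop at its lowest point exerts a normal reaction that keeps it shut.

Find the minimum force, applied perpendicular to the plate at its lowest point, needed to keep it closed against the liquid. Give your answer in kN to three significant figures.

P ≈ 12.1 kN

γ = ρg = 1260 × 9.81 / 1000 = 12.3606 kN/m³.
The plate makes 27° with the vertical, i.e. θ = 90° − 27° = 63° to the horizontal. Measuring y along the incline from the free-surface line, vertical depth h = y·sinθ with sinθ = 0.891007.
The centroid is at the centre, 0.342 m below the top of the plate, so y_c = 5.53 + 0.342 = 5.872 m and h_c = 5.872 × 0.891007 = 5.23199 m.
A = π(0.342)² = 0.367453 m².
Resultant F = γ·h_c·A = 12.3606 × 5.23199 × 0.367453 = 23.7634 kN.
I_c = πr⁴/4 = π × 0.342⁴/4 = 0.0107447 m⁴.
Centre of pressure: y_p = y_c + I_c/(y_c·A) = 5.872 + 0.0107447/(5.872 × 0.367453) = 5.872 + 0.00497974 = 5.87698 m along the plane.
The resultant acts 0.342 + 0.00497974 = 0.34698 m (along the plate) below the hinge at the top edge, so the moment about the hinge is M = F × 0.34698 = 23.7634 × 0.34698 = 8.24542 kN·m.
A normal force at the bottom, 0.684 m from the hinge, must supply this moment: P = 8.24542/0.684 = 12.0547 kN.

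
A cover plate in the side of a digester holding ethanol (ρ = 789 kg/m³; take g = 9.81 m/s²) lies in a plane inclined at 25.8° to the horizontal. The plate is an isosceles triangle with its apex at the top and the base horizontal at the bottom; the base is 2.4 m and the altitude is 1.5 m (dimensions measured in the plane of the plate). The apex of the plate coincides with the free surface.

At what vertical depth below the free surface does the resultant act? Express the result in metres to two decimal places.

h_p = 0.49 m

γ = ρg = 789 × 9.81 / 1000 = 7.74009 kN/m³.
Let θ = 25.8° be the plate's angle to the horizontal; measure y along the incline from where the plane meets the free surface. Vertical depth h = y·sinθ with sinθ = 0.435231.
With the apex up, the centroid sits 2h/3 = 2 × 1.5/3 = 1 m below the apex, so y_c = 1 m and h_c = 1 × 0.435231 = 0.435231 m.
A = ½ × 2.4 × 1.5 = 1.8 m².
Resultant F = γ·h_c·A = 7.74009 × 0.435231 × 1.8 = 6.06371 kN.
I_c = b·h³/36 = 2.4 × 1.5³/36 = 0.225 m⁴.
Centre of pressure: y_p = y_c + I_c/(y_c·A) = 1 + 0.225/(1 × 1.8) = 1 + 0.125 = 1.125 m along the plane.
Vertically, h_p = y_p·sinθ = 1.125 × 0.435231 = 0.489635 m.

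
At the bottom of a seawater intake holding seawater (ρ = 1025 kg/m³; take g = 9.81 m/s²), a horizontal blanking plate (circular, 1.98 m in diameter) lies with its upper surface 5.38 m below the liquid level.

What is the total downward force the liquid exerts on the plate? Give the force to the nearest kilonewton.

γ = ρg = 1025 × 9.81 / 1000 = 10.05525 kN/m³.
The plate is horizontal, so pressure is uniform at p = γ·h = 10.05525 × 5.38 = 54.0972 kN/m².
A = π(0.99)² = 3.07907 m².
F = p·A = 54.0972 × 3.07907 = 166.569 kN.

F ≈ 167 kN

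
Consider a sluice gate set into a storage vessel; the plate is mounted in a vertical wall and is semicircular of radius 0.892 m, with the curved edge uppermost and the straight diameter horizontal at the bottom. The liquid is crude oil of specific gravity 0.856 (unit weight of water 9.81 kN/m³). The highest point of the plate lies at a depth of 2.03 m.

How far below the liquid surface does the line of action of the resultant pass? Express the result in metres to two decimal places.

γ = 0.856 × 9.81 = 8.39736 kN/m³.
The centroid lies 4r/(3π) = 0.378577 m above the diameter, so r − 4r/(3π) = 0.892 − 0.378577 = 0.513423 m below the topmost point, so the centroid depth is h_c = 2.03 + 0.513423 = 2.54342 m.
A = πr²/2 = π × 0.892²/2 = 1.24983 m².
Resultant F = γ·h_c·A = 8.39736 × 2.54342 × 1.24983 = 26.6939 kN.
I_c = (π/8 − 8/(9π))·r⁴ = 0.109757 × 0.892⁴ = 0.0694851 m⁴.
Centre of pressure: y_p = y_c + I_c/(y_c·A) = 2.54342 + 0.0694851/(2.54342 × 1.24983) = 2.54342 + 0.0218586 = 2.56528 m along the plane.

h_p = 2.57 m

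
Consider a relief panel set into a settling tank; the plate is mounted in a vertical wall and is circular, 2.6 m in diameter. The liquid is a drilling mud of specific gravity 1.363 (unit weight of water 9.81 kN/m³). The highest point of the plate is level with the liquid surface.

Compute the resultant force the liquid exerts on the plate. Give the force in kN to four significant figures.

γ = 1.363 × 9.81 = 13.37103 kN/m³.
The centroid is at the centre, 1.3 m below the top of the plate, so the centroid depth is h_c = 1.3 m.
A = π(1.3)² = 5.30929 m².
Resultant F = γ·h_c·A = 13.37103 × 1.3 × 5.30929 = 92.2879 kN.

F ≈ 92.29 kN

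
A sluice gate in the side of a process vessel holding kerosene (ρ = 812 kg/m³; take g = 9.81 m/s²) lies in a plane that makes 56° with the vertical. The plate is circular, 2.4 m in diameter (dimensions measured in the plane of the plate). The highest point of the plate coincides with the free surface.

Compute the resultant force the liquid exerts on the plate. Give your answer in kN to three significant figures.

F ≈ 24.2 kN

γ = ρg = 812 × 9.81 / 1000 = 7.96572 kN/m³.
The plate makes 56° with the vertical, i.e. θ = 90° − 56° = 34° to the horizontal. Measuring y along the incline from the free-surface line, vertical depth h = y·sinθ with sinθ = 0.559193.
The centroid is at the centre, 1.2 m below the top of the plate, so y_c = 1.2 m and h_c = 1.2 × 0.559193 = 0.671032 m.
A = π(1.2)² = 4.52389 m².
Resultant F = γ·h_c·A = 7.96572 × 0.671032 × 4.52389 = 24.1813 kN.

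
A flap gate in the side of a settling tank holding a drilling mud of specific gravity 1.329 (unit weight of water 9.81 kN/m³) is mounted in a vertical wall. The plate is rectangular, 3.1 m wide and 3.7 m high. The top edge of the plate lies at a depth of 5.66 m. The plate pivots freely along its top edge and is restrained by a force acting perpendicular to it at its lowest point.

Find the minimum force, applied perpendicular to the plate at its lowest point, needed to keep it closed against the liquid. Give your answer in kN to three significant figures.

γ = 1.329 × 9.81 = 13.03749 kN/m³.
The centroid lies 3.7/2 = 1.85 m below the top edge, so the centroid depth is h_c = 5.66 + 1.85 = 7.51 m.
A = 3.1 × 3.7 = 11.47 m².
Resultant F = γ·h_c·A = 13.03749 × 7.51 × 11.47 = 1123.05 kN.
I_c = b·h³/12 = 3.1 × 3.7³/12 = 13.0854 m⁴.
Centre of pressure: y_p = y_c + I_c/(y_c·A) = 7.51 + 13.0854/(7.51 × 11.47) = 7.51 + 0.151909 = 7.66191 m along the plane.
The resultant acts 1.85 + 0.151909 = 2.00191 m (along the plate) below the hinge at the top edge, so the moment about the hinge is M = F × 2.00191 = 1123.05 × 2.00191 = 2248.25 kN·m.
A normal force at the bottom, 3.7 m from the hinge, must supply this moment: P = 2248.25/3.7 = 607.635 kN.

P ≈ 608 kN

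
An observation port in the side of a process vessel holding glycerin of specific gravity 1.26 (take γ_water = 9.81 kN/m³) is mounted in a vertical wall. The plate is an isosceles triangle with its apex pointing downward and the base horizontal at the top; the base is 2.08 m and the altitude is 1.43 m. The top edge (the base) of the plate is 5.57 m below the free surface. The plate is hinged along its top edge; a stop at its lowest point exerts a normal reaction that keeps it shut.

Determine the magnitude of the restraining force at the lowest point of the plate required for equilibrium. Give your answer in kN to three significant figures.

γ = 1.26 × 9.81 = 12.3606 kN/m³.
With the apex down, the centroid sits h/3 = 1.43/3 = 0.476667 m below the base (the top edge), so the centroid depth is h_c = 5.57 + 0.476667 = 6.04667 m.
A = ½ × 2.08 × 1.43 = 1.4872 m².
Resultant F = γ·h_c·A = 12.3606 × 6.04667 × 1.4872 = 111.154 kN.
I_c = b·h³/36 = 2.08 × 1.43³/36 = 0.168954 m⁴.
Centre of pressure: y_p = y_c + I_c/(y_c·A) = 6.04667 + 0.168954/(6.04667 × 1.4872) = 6.04667 + 0.0187881 = 6.06546 m along the plane.
The resultant acts 0.476667 + 0.0187881 = 0.495455 m (along the plate) below the hinge at the top edge, so the moment about the hinge is M = F × 0.495455 = 111.154 × 0.495455 = 55.0718 kN·m.
A normal force at the bottom, 1.43 m from the hinge, must supply this moment: P = 55.0718/1.43 = 38.5117 kN.

P ≈ 38.5 kN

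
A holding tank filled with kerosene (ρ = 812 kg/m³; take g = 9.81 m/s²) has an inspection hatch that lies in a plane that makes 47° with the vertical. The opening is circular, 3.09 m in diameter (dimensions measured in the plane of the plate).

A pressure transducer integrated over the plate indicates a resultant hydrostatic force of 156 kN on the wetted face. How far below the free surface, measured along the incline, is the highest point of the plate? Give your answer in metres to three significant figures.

γ = ρg = 812 × 9.81 / 1000 = 7.96572 kN/m³.
A = π(1.545)² = 7.49906 m².
From F = γ·h_c·A, the centroid depth is h_c = 156/(7.96572 × 7.49906) = 2.61152 m.
The plate makes 47° with the vertical, i.e. θ = 90° − 47° = 43° to the horizontal. Measuring y along the incline from the free-surface line, vertical depth h = y·sinθ with sinθ = 0.681998.
Along the incline, y_c = h_c/sinθ = 2.61152/0.681998 = 3.82922 m.
The centroid is at the centre, 1.545 m below the top of the plate, so the highest point sits at y_top = 3.82922 − 1.545 = 2.28422 m along the incline.

y_top ≈ 2.28 m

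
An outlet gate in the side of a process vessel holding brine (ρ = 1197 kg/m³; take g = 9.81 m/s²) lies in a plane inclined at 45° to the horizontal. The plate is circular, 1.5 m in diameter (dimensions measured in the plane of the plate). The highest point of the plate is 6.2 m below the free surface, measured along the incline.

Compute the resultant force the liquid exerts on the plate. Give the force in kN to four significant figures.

γ = ρg = 1197 × 9.81 / 1000 = 11.74257 kN/m³.
Let θ = 45° be the plate's angle to the horizontal; measure y along the incline from where the plane meets the free surface. Vertical depth h = y·sinθ with sinθ = 0.707107.
The centroid is at the centre, 0.75 m below the top of the plate, so y_c = 6.2 + 0.75 = 6.95 m and h_c = 6.95 × 0.707107 = 4.91439 m.
A = π(0.75)² = 1.76715 m².
Resultant F = γ·h_c·A = 11.74257 × 4.91439 × 1.76715 = 101.978 kN.

F ≈ 102.0 kN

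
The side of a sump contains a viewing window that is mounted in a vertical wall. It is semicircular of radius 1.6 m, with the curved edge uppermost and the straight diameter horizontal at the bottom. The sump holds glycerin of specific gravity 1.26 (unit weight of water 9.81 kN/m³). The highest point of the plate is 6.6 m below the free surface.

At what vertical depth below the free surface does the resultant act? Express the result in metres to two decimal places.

h_p = 7.54 m

γ = 1.26 × 9.81 = 12.3606 kN/m³.
The centroid lies 4r/(3π) = 0.679061 m above the diameter, so r − 4r/(3π) = 1.6 − 0.679061 = 0.920939 m below the topmost point, so the centroid depth is h_c = 6.6 + 0.920939 = 7.52094 m.
A = πr²/2 = π × 1.6²/2 = 4.02124 m².
Resultant F = γ·h_c·A = 12.3606 × 7.52094 × 4.02124 = 373.828 kN.
I_c = (π/8 − 8/(9π))·r⁴ = 0.109757 × 1.6⁴ = 0.719303 m⁴.
Centre of pressure: y_p = y_c + I_c/(y_c·A) = 7.52094 + 0.719303/(7.52094 × 4.02124) = 7.52094 + 0.0237837 = 7.54472 m along the plane.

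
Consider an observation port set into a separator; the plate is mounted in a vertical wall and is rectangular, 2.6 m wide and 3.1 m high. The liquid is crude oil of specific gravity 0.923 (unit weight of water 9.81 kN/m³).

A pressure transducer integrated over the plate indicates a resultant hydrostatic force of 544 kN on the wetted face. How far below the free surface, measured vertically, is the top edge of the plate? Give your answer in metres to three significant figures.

γ = 0.923 × 9.81 = 9.05463 kN/m³.
A = 2.6 × 3.1 = 8.06 m².
From F = γ·h_c·A, the centroid depth is h_c = 544/(9.05463 × 8.06) = 7.45406 m.
The centroid lies 3.1/2 = 1.55 m below the top edge, so the top edge sits at h_top = 7.45406 − 1.55 = 5.90406 m below the surface.

d_top ≈ 5.90 m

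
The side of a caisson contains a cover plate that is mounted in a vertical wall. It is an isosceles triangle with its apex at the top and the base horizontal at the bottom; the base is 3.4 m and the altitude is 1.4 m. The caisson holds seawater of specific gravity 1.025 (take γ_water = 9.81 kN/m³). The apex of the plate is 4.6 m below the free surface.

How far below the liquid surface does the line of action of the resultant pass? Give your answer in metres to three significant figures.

γ = 1.025 × 9.81 = 10.05525 kN/m³.
With the apex up, the centroid sits 2h/3 = 2 × 1.4/3 = 0.933333 m below the apex, so the centroid depth is h_c = 4.6 + 0.933333 = 5.53333 m.
A = ½ × 3.4 × 1.4 = 2.38 m².
Resultant F = γ·h_c·A = 10.05525 × 5.53333 × 2.38 = 132.421 kN.
I_c = b·h³/36 = 3.4 × 1.4³/36 = 0.259156 m⁴.
Centre of pressure: y_p = y_c + I_c/(y_c·A) = 5.53333 + 0.259156/(5.53333 × 2.38) = 5.53333 + 0.0196788 = 5.55301 m along the plane.

h_p = 5.55 m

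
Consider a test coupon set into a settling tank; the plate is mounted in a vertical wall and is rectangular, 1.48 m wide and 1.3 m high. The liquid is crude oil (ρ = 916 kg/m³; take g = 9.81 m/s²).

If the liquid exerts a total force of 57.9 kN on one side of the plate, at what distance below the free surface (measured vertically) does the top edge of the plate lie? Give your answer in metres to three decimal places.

γ = ρg = 916 × 9.81 / 1000 = 8.98596 kN/m³.
A = 1.48 × 1.3 = 1.924 m².
From F = γ·h_c·A, the centroid depth is h_c = 57.9/(8.98596 × 1.924) = 3.34895 m.
The centroid lies 1.3/2 = 0.65 m below the top edge, so the top edge sits at h_top = 3.34895 − 0.65 = 2.69895 m below the surface.

d_top ≈ 2.699 m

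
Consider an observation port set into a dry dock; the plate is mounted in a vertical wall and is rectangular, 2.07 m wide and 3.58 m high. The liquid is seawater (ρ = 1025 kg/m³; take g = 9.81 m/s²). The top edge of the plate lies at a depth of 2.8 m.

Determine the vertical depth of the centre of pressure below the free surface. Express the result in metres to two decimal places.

γ = ρg = 1025 × 9.81 / 1000 = 10.05525 kN/m³.
The centroid lies 3.58/2 = 1.79 m below the top edge, so the centroid depth is h_c = 2.8 + 1.79 = 4.59 m.
A = 2.07 × 3.58 = 7.4106 m².
Resultant F = γ·h_c·A = 10.05525 × 4.59 × 7.4106 = 342.026 kN.
I_c = b·h³/12 = 2.07 × 3.58³/12 = 7.91477 m⁴.
Centre of pressure: y_p = y_c + I_c/(y_c·A) = 4.59 + 7.91477/(4.59 × 7.4106) = 4.59 + 0.232687 = 4.82269 m along the plane.

h_p = 4.82 m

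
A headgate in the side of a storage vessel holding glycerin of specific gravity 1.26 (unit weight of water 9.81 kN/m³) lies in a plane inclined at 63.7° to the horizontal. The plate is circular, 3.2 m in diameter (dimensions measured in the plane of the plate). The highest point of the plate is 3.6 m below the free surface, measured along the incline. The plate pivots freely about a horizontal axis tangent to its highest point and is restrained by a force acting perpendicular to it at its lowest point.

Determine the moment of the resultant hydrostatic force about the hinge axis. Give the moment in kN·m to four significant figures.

M ≈ 798.5 kN·m

γ = 1.26 × 9.81 = 12.3606 kN/m³.
Let θ = 63.7° be the plate's angle to the horizontal; measure y along the incline from where the plane meets the free surface. Vertical depth h = y·sinθ with sinθ = 0.896486.
The centroid is at the centre, 1.6 m below the top of the plate, so y_c = 3.6 + 1.6 = 5.2 m and h_c = 5.2 × 0.896486 = 4.66173 m.
A = π(1.6)² = 8.04248 m².
Resultant F = γ·h_c·A = 12.3606 × 4.66173 × 8.04248 = 463.422 kN.
I_c = πr⁴/4 = π × 1.6⁴/4 = 5.14719 m⁴.
Centre of pressure: y_p = y_c + I_c/(y_c·A) = 5.2 + 5.14719/(5.2 × 8.04248) = 5.2 + 0.123077 = 5.32308 m along the plane.
The resultant acts 1.6 + 0.123077 = 1.72308 m (along the plate) below the hinge at the top edge, so the moment about the hinge is M = F × 1.72308 = 463.422 × 1.72308 = 798.513 kN·m.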